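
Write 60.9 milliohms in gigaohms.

milli = 1e-3, giga = 1e9; factor is 1e-12.
60.9 × 1e-12 = 0.0000000000609

0.0000000000609 gigaohms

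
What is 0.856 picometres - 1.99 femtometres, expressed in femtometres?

In femtometres:
  0.856 picometres = 0.856 × 10³ femtometres = 856
  1.99 femtometres → 1.99
Difference: 856 - 1.99 = 854.01

854.01 femtometres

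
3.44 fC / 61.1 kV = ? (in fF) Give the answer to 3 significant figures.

0.0000563 fF

(3.44 × 10^-15) / (61.1 × 10^3) = 0.056301 × 10^-18 F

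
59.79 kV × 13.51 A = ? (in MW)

59.79e3 × 13.51 = 807.7629e3 W

0.8077629 MW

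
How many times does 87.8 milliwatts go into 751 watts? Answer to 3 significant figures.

(751) / (87.8 × 10⁻³) = 8.554 × 10³

8550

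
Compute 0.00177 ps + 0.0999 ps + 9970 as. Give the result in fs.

111.64 fs

In fs:
  0.00177 ps = 0.00177 × 10^3 fs = 1.77
  0.0999 ps = 0.0999 × 10^3 fs = 99.9
  9970 as = 9970 × 10^-3 fs = 9.97
Sum: 1.77 + 99.9 + 9.97 = 111.64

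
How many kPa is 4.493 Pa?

0.004493 kPa

(no prefix) = 10^0, kilo = 10^3; factor is 10^-3.
4.493 × 10^-3 = 0.004493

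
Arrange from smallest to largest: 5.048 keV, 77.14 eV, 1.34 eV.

1.34 eV < 77.14 eV < 5.048 keV

5.048 keV = 5048 eV
77.14 eV = 77.14 eV
1.34 eV = 1.34 eV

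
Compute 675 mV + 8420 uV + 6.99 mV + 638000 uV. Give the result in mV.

1328.41 mV

In mV:
  675 mV → 675
  8420 uV = 8420e-3 mV = 8.42
  6.99 mV → 6.99
  638000 uV = 638000e-3 mV = 638
Sum: 675 + 8.42 + 6.99 + 638 = 1328.41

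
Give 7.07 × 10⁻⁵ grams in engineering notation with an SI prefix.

= 70.7 × 10⁻⁶ grams; 10⁻⁶ is micro.

70.7 micrograms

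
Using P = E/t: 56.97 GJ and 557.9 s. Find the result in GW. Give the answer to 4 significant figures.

(56.97 × 10^9) / (557.9) = 0.102115 × 10^9 W

0.1021 GW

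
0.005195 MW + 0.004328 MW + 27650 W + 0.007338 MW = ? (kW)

44.511 kW

In kW:
  0.005195 MW = 0.005195 × 10³ kW = 5.195
  0.004328 MW = 0.004328 × 10³ kW = 4.328
  27650 W = 27650 × 10⁻³ kW = 27.65
  0.007338 MW = 0.007338 × 10³ kW = 7.338
Sum: 5.195 + 4.328 + 27.65 + 7.338 = 44.511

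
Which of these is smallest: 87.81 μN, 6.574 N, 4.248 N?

87.81 μN = 0.00008781 N
6.574 N = 6.574 N
4.248 N = 4.248 N

87.81 μN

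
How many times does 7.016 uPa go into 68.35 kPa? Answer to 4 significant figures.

(68.35 × 10³) / (7.016 × 10⁻⁶) = 9.742 × 10⁹

9742000000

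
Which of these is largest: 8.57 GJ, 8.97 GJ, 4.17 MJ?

8.97 GJ

8.57 GJ = 8570000000 J
8.97 GJ = 8970000000 J
4.17 MJ = 4170000 J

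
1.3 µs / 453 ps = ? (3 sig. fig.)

2870

(1.3 × 10⁻⁶) / (453 × 10⁻¹²) = 0.00287 × 10⁶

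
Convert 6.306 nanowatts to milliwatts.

nano = 10⁻⁹, milli = 10⁻³; factor is 10⁻⁶.
6.306 × 10⁻⁶ = 0.000006306

0.000006306 milliwatts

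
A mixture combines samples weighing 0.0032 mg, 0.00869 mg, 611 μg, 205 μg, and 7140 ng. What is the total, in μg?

In μg:
  0.0032 mg = 0.0032 × 10^3 μg = 3.2
  0.00869 mg = 0.00869 × 10^3 μg = 8.69
  611 μg → 611
  205 μg → 205
  7140 ng = 7140 × 10^-3 μg = 7.14
Sum: 3.2 + 8.69 + 611 + 205 + 7.14 = 835.03

835.03 μg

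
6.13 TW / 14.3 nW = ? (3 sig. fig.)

429000000000000000000

(6.13e12) / (14.3e-9) = 0.4287e21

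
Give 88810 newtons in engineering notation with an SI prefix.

88.81 kilonewtons

= 88.81e3 newtons; 1e3 is kilo.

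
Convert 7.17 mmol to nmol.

7170000 nmol

milli = 10^-3, nano = 10^-9; factor is 10^6.
7.17 × 10^6 = 7170000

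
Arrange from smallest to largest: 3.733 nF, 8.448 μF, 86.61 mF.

3.733 nF = 0.000000003733 F
8.448 μF = 0.000008448 F
86.61 mF = 0.08661 F

3.733 nF < 8.448 μF < 86.61 mF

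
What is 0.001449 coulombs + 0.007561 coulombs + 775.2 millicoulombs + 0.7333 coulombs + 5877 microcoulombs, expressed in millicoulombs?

In millicoulombs:
  0.001449 coulombs = 0.001449e3 millicoulombs = 1.449
  0.007561 coulombs = 0.007561e3 millicoulombs = 7.561
  775.2 millicoulombs → 775.2
  0.7333 coulombs = 0.7333e3 millicoulombs = 733.3
  5877 microcoulombs = 5877e-3 millicoulombs = 5.877
Sum: 1.449 + 7.561 + 775.2 + 733.3 + 5.877 = 1523.387

1523.387 millicoulombs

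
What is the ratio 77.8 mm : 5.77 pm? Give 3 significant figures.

13500000000

(77.8 × 10^-3) / (5.77 × 10^-12) = 13.48 × 10^9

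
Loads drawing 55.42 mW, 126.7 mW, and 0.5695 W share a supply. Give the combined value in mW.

751.62 mW

In mW:
  55.42 mW → 55.42
  126.7 mW → 126.7
  0.5695 W = 0.5695 × 10³ mW = 569.5
Sum: 55.42 + 126.7 + 569.5 = 751.62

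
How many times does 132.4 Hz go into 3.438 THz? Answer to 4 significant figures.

(3.438e12) / (132.4) = 0.025967e12

25970000000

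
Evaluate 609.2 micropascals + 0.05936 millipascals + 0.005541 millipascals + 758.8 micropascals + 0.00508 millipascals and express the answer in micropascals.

1437.981 micropascals

In micropascals:
  609.2 micropascals → 609.2
  0.05936 millipascals = 0.05936e3 micropascals = 59.36
  0.005541 millipascals = 0.005541e3 micropascals = 5.541
  758.8 micropascals → 758.8
  0.00508 millipascals = 0.00508e3 micropascals = 5.08
Sum: 609.2 + 59.36 + 5.541 + 758.8 + 5.08 = 1437.981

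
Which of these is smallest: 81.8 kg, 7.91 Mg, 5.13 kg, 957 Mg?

5.13 kg

81.8 kg = 81800 g
7.91 Mg = 7910000 g
5.13 kg = 5130 g
957 Mg = 957000000 g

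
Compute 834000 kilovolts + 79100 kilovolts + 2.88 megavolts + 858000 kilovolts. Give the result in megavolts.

In megavolts:
  834000 kilovolts = 834000 × 10⁻³ megavolts = 834
  79100 kilovolts = 79100 × 10⁻³ megavolts = 79.1
  2.88 megavolts → 2.88
  858000 kilovolts = 858000 × 10⁻³ megavolts = 858
Sum: 834 + 79.1 + 2.88 + 858 = 1773.98

1773.98 megavolts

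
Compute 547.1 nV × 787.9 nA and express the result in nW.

0.00043106009 nW

547.1 × 10^-9 × 787.9 × 10^-9 = 431060.09 × 10^-18 W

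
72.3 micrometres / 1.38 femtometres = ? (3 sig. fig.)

(72.3 × 10^-6) / (1.38 × 10^-15) = 52.39 × 10^9

52400000000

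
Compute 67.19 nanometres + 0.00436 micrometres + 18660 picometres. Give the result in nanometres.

90.21 nanometres

In nanometres:
  67.19 nanometres → 67.19
  0.00436 micrometres = 0.00436 × 10^3 nanometres = 4.36
  18660 picometres = 18660 × 10^-3 nanometres = 18.66
Sum: 67.19 + 4.36 + 18.66 = 90.21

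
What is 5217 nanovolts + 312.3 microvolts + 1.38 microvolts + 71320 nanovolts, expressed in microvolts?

In microvolts:
  5217 nanovolts = 5217 × 10^-3 microvolts = 5.217
  312.3 microvolts → 312.3
  1.38 microvolts → 1.38
  71320 nanovolts = 71320 × 10^-3 microvolts = 71.32
Sum: 5.217 + 312.3 + 1.38 + 71.32 = 390.217

390.217 microvolts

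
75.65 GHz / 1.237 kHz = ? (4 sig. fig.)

(75.65 × 10^9) / (1.237 × 10^3) = 61.156 × 10^6

61160000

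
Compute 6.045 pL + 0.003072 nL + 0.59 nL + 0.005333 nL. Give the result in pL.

604.45 pL

In pL:
  6.045 pL → 6.045
  0.003072 nL = 0.003072e3 pL = 3.072
  0.59 nL = 0.59e3 pL = 590
  0.005333 nL = 0.005333e3 pL = 5.333
Sum: 6.045 + 3.072 + 590 + 5.333 = 604.45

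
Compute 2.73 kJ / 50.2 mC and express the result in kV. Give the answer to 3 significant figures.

54.4 kV

(2.73 × 10^3) / (50.2 × 10^-3) = 0.054382 × 10^6 V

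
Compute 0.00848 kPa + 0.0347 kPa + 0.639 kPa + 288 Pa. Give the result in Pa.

In Pa:
  0.00848 kPa = 0.00848e3 Pa = 8.48
  0.0347 kPa = 0.0347e3 Pa = 34.7
  0.639 kPa = 0.639e3 Pa = 639
  288 Pa → 288
Sum: 8.48 + 34.7 + 639 + 288 = 970.18

970.18 Pa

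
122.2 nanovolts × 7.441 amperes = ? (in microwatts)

0.9092902 microwatts

122.2 × 10^-9 × 7.441 = 909.2902 × 10^-9 W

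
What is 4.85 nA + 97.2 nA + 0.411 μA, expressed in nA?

In nA:
  4.85 nA → 4.85
  97.2 nA → 97.2
  0.411 μA = 0.411 × 10^3 nA = 411
Sum: 4.85 + 97.2 + 411 = 513.05

513.05 nA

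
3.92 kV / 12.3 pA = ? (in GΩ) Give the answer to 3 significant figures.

(3.92 × 10^3) / (12.3 × 10^-12) = 0.3187 × 10^15 Ω

319000 GΩ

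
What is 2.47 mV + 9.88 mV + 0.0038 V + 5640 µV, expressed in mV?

21.79 mV

In mV:
  2.47 mV → 2.47
  9.88 mV → 9.88
  0.0038 V = 0.0038e3 mV = 3.8
  5640 µV = 5640e-3 mV = 5.64
Sum: 2.47 + 9.88 + 3.8 + 5.64 = 21.79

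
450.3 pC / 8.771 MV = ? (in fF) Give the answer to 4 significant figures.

(450.3 × 10⁻¹²) / (8.771 × 10⁶) = 51.3396 × 10⁻¹⁸ F

0.05134 fF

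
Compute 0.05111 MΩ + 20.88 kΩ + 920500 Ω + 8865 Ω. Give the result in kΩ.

In kΩ:
  0.05111 MΩ = 0.05111 × 10^3 kΩ = 51.11
  20.88 kΩ → 20.88
  920500 Ω = 920500 × 10^-3 kΩ = 920.5
  8865 Ω = 8865 × 10^-3 kΩ = 8.865
Sum: 51.11 + 20.88 + 920.5 + 8.865 = 1001.355

1001.355 kΩ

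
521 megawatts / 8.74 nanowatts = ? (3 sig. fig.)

(521 × 10⁶) / (8.74 × 10⁻⁹) = 59.61 × 10¹⁵

59600000000000000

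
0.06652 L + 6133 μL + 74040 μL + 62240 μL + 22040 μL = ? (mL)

In mL:
  0.06652 L = 0.06652e3 mL = 66.52
  6133 μL = 6133e-3 mL = 6.133
  74040 μL = 74040e-3 mL = 74.04
  62240 μL = 62240e-3 mL = 62.24
  22040 μL = 22040e-3 mL = 22.04
Sum: 66.52 + 6.133 + 74.04 + 62.24 + 22.04 = 230.973

230.973 mL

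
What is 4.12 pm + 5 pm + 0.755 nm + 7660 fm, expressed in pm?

771.78 pm

In pm:
  4.12 pm → 4.12
  5 pm → 5
  0.755 nm = 0.755e3 pm = 755
  7660 fm = 7660e-3 pm = 7.66
Sum: 4.12 + 5 + 755 + 7.66 = 771.78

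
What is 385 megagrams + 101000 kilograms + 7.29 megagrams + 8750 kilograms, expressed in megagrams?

502.04 megagrams

In megagrams:
  385 megagrams → 385
  101000 kilograms = 101000 × 10^-3 megagrams = 101
  7.29 megagrams → 7.29
  8750 kilograms = 8750 × 10^-3 megagrams = 8.75
Sum: 385 + 101 + 7.29 + 8.75 = 502.04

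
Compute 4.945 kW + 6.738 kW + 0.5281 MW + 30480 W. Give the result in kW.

In kW:
  4.945 kW → 4.945
  6.738 kW → 6.738
  0.5281 MW = 0.5281 × 10^3 kW = 528.1
  30480 W = 30480 × 10^-3 kW = 30.48
Sum: 4.945 + 6.738 + 528.1 + 30.48 = 570.263

570.263 kW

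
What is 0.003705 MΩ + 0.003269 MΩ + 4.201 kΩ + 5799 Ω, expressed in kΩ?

16.974 kΩ

In kΩ:
  0.003705 MΩ = 0.003705 × 10³ kΩ = 3.705
  0.003269 MΩ = 0.003269 × 10³ kΩ = 3.269
  4.201 kΩ → 4.201
  5799 Ω = 5799 × 10⁻³ kΩ = 5.799
Sum: 3.705 + 3.269 + 4.201 + 5.799 = 16.974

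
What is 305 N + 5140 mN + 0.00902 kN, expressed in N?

In N:
  305 N → 305
  5140 mN = 5140 × 10⁻³ N = 5.14
  0.00902 kN = 0.00902 × 10³ N = 9.02
Sum: 305 + 5.14 + 9.02 = 319.16

319.16 N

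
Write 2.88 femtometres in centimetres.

0.000000000000288 centimetres

femto = 10^-15, centi = 10^-2; factor is 10^-13.
2.88 × 10^-13 = 0.000000000000288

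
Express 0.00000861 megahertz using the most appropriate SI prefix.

= 8.61 hertz; mantissa already in [1, 1000).

8.61 hertz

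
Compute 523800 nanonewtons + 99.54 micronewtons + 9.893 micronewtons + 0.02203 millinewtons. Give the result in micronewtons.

In micronewtons:
  523800 nanonewtons = 523800 × 10^-3 micronewtons = 523.8
  99.54 micronewtons → 99.54
  9.893 micronewtons → 9.893
  0.02203 millinewtons = 0.02203 × 10^3 micronewtons = 22.03
Sum: 523.8 + 99.54 + 9.893 + 22.03 = 655.263

655.263 micronewtons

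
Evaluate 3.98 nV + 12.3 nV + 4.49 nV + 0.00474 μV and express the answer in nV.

25.51 nV

In nV:
  3.98 nV → 3.98
  12.3 nV → 12.3
  4.49 nV → 4.49
  0.00474 μV = 0.00474 × 10^3 nV = 4.74
Sum: 3.98 + 12.3 + 4.49 + 4.74 = 25.51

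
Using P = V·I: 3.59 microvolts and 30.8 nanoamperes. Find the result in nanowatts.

0.000110572 nanowatts

3.59 × 10^-6 × 30.8 × 10^-9 = 110.572 × 10^-15 W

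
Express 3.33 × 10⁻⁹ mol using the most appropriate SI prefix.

3.33 nmol

= 3.33 × 10⁻⁹ mol; 10⁻⁹ is nano.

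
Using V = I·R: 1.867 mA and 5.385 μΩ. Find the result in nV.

10.053795 nV

1.867 × 10⁻³ × 5.385 × 10⁻⁶ = 10.053795 × 10⁻⁹ V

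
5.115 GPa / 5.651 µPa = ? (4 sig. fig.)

905100000000000

(5.115 × 10^9) / (5.651 × 10^-6) = 0.90515 × 10^15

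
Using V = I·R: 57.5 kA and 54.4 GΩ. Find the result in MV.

57.5e3 × 54.4e9 = 3128e12 V

3128000000 MV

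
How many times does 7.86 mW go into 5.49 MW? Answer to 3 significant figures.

(5.49 × 10^6) / (7.86 × 10^-3) = 0.6985 × 10^9

698000000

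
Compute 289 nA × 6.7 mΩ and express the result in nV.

1.9363 nV

289 × 10⁻⁹ × 6.7 × 10⁻³ = 1936.3 × 10⁻¹² V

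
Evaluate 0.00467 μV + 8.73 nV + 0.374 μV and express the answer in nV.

In nV:
  0.00467 μV = 0.00467 × 10³ nV = 4.67
  8.73 nV → 8.73
  0.374 μV = 0.374 × 10³ nV = 374
Sum: 4.67 + 8.73 + 374 = 387.4

387.4 nV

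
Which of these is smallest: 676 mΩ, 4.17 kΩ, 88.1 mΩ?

88.1 mΩ

676 mΩ = 0.676 Ω
4.17 kΩ = 4170 Ω
88.1 mΩ = 0.0881 Ω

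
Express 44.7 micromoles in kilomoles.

0.0000000447 kilomoles

micro = 10⁻⁶, kilo = 10³; factor is 10⁻⁹.
44.7 × 10⁻⁹ = 0.0000000447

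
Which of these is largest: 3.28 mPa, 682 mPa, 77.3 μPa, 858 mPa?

858 mPa

3.28 mPa = 0.00328 Pa
682 mPa = 0.682 Pa
77.3 μPa = 0.0000773 Pa
858 mPa = 0.858 Pa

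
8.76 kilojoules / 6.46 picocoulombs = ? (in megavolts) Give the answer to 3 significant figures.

(8.76e3) / (6.46e-12) = 1.356e15 V

1360000000 megavolts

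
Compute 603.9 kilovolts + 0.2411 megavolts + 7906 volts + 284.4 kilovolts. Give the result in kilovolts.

In kilovolts:
  603.9 kilovolts → 603.9
  0.2411 megavolts = 0.2411 × 10³ kilovolts = 241.1
  7906 volts = 7906 × 10⁻³ kilovolts = 7.906
  284.4 kilovolts → 284.4
Sum: 603.9 + 241.1 + 7.906 + 284.4 = 1137.306

1137.306 kilovolts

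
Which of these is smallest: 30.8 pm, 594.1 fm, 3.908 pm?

30.8 pm = 0.0000000000308 m
594.1 fm = 0.0000000000005941 m
3.908 pm = 0.000000000003908 m

594.1 fm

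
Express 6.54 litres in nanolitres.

6540000000 nanolitres

(no prefix) = 10⁰, nano = 10⁻⁹; factor is 10⁹.
6.54 × 10⁹ = 6540000000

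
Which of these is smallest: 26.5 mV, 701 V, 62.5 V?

26.5 mV

26.5 mV = 0.0265 V
701 V = 701 V
62.5 V = 62.5 V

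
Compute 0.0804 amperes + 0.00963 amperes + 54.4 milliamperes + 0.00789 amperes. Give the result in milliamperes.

In milliamperes:
  0.0804 amperes = 0.0804 × 10^3 milliamperes = 80.4
  0.00963 amperes = 0.00963 × 10^3 milliamperes = 9.63
  54.4 milliamperes → 54.4
  0.00789 amperes = 0.00789 × 10^3 milliamperes = 7.89
Sum: 80.4 + 9.63 + 54.4 + 7.89 = 152.32

152.32 milliamperes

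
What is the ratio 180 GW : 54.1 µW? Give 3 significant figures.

3330000000000000

(180e9) / (54.1e-6) = 3.327e15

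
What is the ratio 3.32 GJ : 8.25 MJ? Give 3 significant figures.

(3.32e9) / (8.25e6) = 0.4024e3

402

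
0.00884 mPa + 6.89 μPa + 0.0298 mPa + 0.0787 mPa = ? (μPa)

In μPa:
  0.00884 mPa = 0.00884e3 μPa = 8.84
  6.89 μPa → 6.89
  0.0298 mPa = 0.0298e3 μPa = 29.8
  0.0787 mPa = 0.0787e3 μPa = 78.7
Sum: 8.84 + 6.89 + 29.8 + 78.7 = 124.23

124.23 μPa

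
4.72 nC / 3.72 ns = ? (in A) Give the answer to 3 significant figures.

1.27 A

(4.72e-9) / (3.72e-9) = 1.2688 A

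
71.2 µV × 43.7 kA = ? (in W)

71.2 × 10^-6 × 43.7 × 10^3 = 3111.44 × 10^-3 W

3.11144 W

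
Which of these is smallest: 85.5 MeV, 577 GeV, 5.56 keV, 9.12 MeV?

85.5 MeV = 85500000 eV
577 GeV = 577000000000 eV
5.56 keV = 5560 eV
9.12 MeV = 9120000 eV

5.56 keV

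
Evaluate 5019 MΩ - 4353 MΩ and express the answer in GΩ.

In GΩ:
  5019 MΩ = 5019e-3 GΩ = 5.019
  4353 MΩ = 4353e-3 GΩ = 4.353
Difference: 5.019 - 4.353 = 0.666

0.666 GΩ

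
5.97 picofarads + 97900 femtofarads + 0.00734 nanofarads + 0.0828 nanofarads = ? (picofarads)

In picofarads:
  5.97 picofarads → 5.97
  97900 femtofarads = 97900e-3 picofarads = 97.9
  0.00734 nanofarads = 0.00734e3 picofarads = 7.34
  0.0828 nanofarads = 0.0828e3 picofarads = 82.8
Sum: 5.97 + 97.9 + 7.34 + 82.8 = 194.01

194.01 picofarads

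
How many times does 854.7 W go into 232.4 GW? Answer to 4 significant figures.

(232.4 × 10^9) / (854.7) = 0.27191 × 10^9

271900000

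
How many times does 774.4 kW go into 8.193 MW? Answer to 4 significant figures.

(8.193 × 10⁶) / (774.4 × 10³) = 0.01058 × 10³

10.58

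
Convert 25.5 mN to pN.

milli = 10^-3, pico = 10^-12; factor is 10^9.
25.5 × 10^9 = 25500000000

25500000000 pN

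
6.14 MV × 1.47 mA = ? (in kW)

6.14 × 10⁶ × 1.47 × 10⁻³ = 9.0258 × 10³ W

9.0258 kW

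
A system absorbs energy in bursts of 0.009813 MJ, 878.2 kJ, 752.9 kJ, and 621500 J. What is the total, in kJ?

In kJ:
  0.009813 MJ = 0.009813e3 kJ = 9.813
  878.2 kJ → 878.2
  752.9 kJ → 752.9
  621500 J = 621500e-3 kJ = 621.5
Sum: 9.813 + 878.2 + 752.9 + 621.5 = 2262.413

2262.413 kJ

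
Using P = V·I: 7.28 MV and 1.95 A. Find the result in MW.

7.28 × 10^6 × 1.95 = 14.196 × 10^6 W

14.196 MW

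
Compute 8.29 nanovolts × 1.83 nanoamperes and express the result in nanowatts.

8.29e-9 × 1.83e-9 = 15.1707e-18 W

0.0000000151707 nanowatts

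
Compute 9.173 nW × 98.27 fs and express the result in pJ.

9.173e-9 × 98.27e-15 = 901.43071e-24 J

0.00000000090143071 pJ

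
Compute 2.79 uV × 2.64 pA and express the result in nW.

0.0000000073656 nW

2.79 × 10^-6 × 2.64 × 10^-12 = 7.3656 × 10^-18 W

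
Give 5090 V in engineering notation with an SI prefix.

= 5.09e3 V; 1e3 is kilo.

5.09 kV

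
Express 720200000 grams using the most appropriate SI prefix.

720.2 megagrams

= 720.2 × 10^6 grams; 10^6 is mega.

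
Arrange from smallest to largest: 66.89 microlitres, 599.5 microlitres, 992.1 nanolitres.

992.1 nanolitres < 66.89 microlitres < 599.5 microlitres

66.89 microlitres = 0.00006689 litres
599.5 microlitres = 0.0005995 litres
992.1 nanolitres = 0.0000009921 litres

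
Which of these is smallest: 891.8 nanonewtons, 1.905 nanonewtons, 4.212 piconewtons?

4.212 piconewtons

891.8 nanonewtons = 0.0000008918 newtons
1.905 nanonewtons = 0.000000001905 newtons
4.212 piconewtons = 0.000000000004212 newtons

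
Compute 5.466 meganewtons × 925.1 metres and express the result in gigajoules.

5.0565966 gigajoules

5.466 × 10⁶ × 925.1 = 5056.5966 × 10⁶ J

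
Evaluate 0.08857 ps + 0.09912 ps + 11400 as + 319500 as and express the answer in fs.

In fs:
  0.08857 ps = 0.08857e3 fs = 88.57
  0.09912 ps = 0.09912e3 fs = 99.12
  11400 as = 11400e-3 fs = 11.4
  319500 as = 319500e-3 fs = 319.5
Sum: 88.57 + 99.12 + 11.4 + 319.5 = 518.59

518.59 fs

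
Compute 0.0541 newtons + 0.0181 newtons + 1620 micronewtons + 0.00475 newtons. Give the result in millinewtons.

78.57 millinewtons

In millinewtons:
  0.0541 newtons = 0.0541e3 millinewtons = 54.1
  0.0181 newtons = 0.0181e3 millinewtons = 18.1
  1620 micronewtons = 1620e-3 millinewtons = 1.62
  0.00475 newtons = 0.00475e3 millinewtons = 4.75
Sum: 54.1 + 18.1 + 1.62 + 4.75 = 78.57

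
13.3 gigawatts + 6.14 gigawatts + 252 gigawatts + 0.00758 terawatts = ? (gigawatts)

279.02 gigawatts

In gigawatts:
  13.3 gigawatts → 13.3
  6.14 gigawatts → 6.14
  252 gigawatts → 252
  0.00758 terawatts = 0.00758e3 gigawatts = 7.58
Sum: 13.3 + 6.14 + 252 + 7.58 = 279.02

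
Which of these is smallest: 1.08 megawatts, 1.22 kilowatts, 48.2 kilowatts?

1.22 kilowatts

1.08 megawatts = 1080000 watts
1.22 kilowatts = 1220 watts
48.2 kilowatts = 48200 watts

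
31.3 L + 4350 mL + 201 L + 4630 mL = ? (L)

241.28 L

In L:
  31.3 L → 31.3
  4350 mL = 4350 × 10^-3 L = 4.35
  201 L → 201
  4630 mL = 4630 × 10^-3 L = 4.63
Sum: 31.3 + 4.35 + 201 + 4.63 = 241.28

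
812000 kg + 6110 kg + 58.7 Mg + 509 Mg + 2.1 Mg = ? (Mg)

1387.91 Mg

In Mg:
  812000 kg = 812000e-3 Mg = 812
  6110 kg = 6110e-3 Mg = 6.11
  58.7 Mg → 58.7
  509 Mg → 509
  2.1 Mg → 2.1
Sum: 812 + 6.11 + 58.7 + 509 + 2.1 = 1387.91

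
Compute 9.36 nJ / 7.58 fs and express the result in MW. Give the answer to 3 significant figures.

(9.36e-9) / (7.58e-15) = 1.2348e6 W

1.23 MW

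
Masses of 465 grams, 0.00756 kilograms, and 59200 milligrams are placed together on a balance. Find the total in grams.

In grams:
  465 grams → 465
  0.00756 kilograms = 0.00756e3 grams = 7.56
  59200 milligrams = 59200e-3 grams = 59.2
Sum: 465 + 7.56 + 59.2 = 531.76

531.76 grams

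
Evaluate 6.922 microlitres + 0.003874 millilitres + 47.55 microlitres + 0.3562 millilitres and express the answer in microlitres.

414.546 microlitres

In microlitres:
  6.922 microlitres → 6.922
  0.003874 millilitres = 0.003874 × 10³ microlitres = 3.874
  47.55 microlitres → 47.55
  0.3562 millilitres = 0.3562 × 10³ microlitres = 356.2
Sum: 6.922 + 3.874 + 47.55 + 356.2 = 414.546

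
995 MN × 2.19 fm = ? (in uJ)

2.17905 uJ

995e6 × 2.19e-15 = 2179.05e-9 J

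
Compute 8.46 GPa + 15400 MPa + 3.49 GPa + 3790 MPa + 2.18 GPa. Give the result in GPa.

33.32 GPa

In GPa:
  8.46 GPa → 8.46
  15400 MPa = 15400 × 10⁻³ GPa = 15.4
  3.49 GPa → 3.49
  3790 MPa = 3790 × 10⁻³ GPa = 3.79
  2.18 GPa → 2.18
Sum: 8.46 + 15.4 + 3.49 + 3.79 + 2.18 = 33.32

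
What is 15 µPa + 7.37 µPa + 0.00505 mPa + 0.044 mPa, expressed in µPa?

In µPa:
  15 µPa → 15
  7.37 µPa → 7.37
  0.00505 mPa = 0.00505 × 10^3 µPa = 5.05
  0.044 mPa = 0.044 × 10^3 µPa = 44
Sum: 15 + 7.37 + 5.05 + 44 = 71.42

71.42 µPa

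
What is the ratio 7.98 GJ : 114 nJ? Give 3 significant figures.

(7.98 × 10^9) / (114 × 10^-9) = 0.07 × 10^18

70000000000000000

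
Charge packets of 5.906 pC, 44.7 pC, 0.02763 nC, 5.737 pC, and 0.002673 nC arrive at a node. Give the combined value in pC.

In pC:
  5.906 pC → 5.906
  44.7 pC → 44.7
  0.02763 nC = 0.02763 × 10^3 pC = 27.63
  5.737 pC → 5.737
  0.002673 nC = 0.002673 × 10^3 pC = 2.673
Sum: 5.906 + 44.7 + 27.63 + 5.737 + 2.673 = 86.646

86.646 pC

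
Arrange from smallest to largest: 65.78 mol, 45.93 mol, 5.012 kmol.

45.93 mol < 65.78 mol < 5.012 kmol

65.78 mol = 65.78 mol
45.93 mol = 45.93 mol
5.012 kmol = 5012 mol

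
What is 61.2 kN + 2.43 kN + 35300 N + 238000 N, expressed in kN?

In kN:
  61.2 kN → 61.2
  2.43 kN → 2.43
  35300 N = 35300 × 10^-3 kN = 35.3
  238000 N = 238000 × 10^-3 kN = 238
Sum: 61.2 + 2.43 + 35.3 + 238 = 336.93

336.93 kN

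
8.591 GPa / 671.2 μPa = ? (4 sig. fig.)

12800000000000

(8.591 × 10⁹) / (671.2 × 10⁻⁶) = 0.012799 × 10¹⁵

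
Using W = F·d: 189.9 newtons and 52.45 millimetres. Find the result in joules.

189.9 × 52.45 × 10⁻³ = 9960.255 × 10⁻³ J

9.960255 joules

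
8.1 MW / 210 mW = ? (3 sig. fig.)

38600000

(8.1 × 10^6) / (210 × 10^-3) = 0.03857 × 10^9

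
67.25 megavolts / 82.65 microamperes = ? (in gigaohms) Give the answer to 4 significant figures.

813.7 gigaohms

(67.25 × 10^6) / (82.65 × 10^-6) = 0.813672 × 10^12 Ω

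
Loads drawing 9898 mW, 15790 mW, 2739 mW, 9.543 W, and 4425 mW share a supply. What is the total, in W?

42.395 W

In W:
  9898 mW = 9898e-3 W = 9.898
  15790 mW = 15790e-3 W = 15.79
  2739 mW = 2739e-3 W = 2.739
  9.543 W → 9.543
  4425 mW = 4425e-3 W = 4.425
Sum: 9.898 + 15.79 + 2.739 + 9.543 + 4.425 = 42.395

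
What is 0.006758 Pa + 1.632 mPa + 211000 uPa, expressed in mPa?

219.39 mPa

In mPa:
  0.006758 Pa = 0.006758 × 10^3 mPa = 6.758
  1.632 mPa → 1.632
  211000 uPa = 211000 × 10^-3 mPa = 211
Sum: 6.758 + 1.632 + 211 = 219.39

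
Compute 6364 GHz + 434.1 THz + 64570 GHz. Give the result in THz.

In THz:
  6364 GHz = 6364 × 10^-3 THz = 6.364
  434.1 THz → 434.1
  64570 GHz = 64570 × 10^-3 THz = 64.57
Sum: 6.364 + 434.1 + 64.57 = 505.034

505.034 THz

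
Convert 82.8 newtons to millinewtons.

(no prefix) = 1e0, milli = 1e-3; factor is 1e3.
82.8 × 1e3 = 82800

82800 millinewtons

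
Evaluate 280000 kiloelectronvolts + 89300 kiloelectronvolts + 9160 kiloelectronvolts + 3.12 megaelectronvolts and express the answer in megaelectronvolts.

381.58 megaelectronvolts

In megaelectronvolts:
  280000 kiloelectronvolts = 280000e-3 megaelectronvolts = 280
  89300 kiloelectronvolts = 89300e-3 megaelectronvolts = 89.3
  9160 kiloelectronvolts = 9160e-3 megaelectronvolts = 9.16
  3.12 megaelectronvolts → 3.12
Sum: 280 + 89.3 + 9.16 + 3.12 = 381.58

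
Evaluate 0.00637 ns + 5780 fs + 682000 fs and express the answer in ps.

694.15 ps

In ps:
  0.00637 ns = 0.00637 × 10^3 ps = 6.37
  5780 fs = 5780 × 10^-3 ps = 5.78
  682000 fs = 682000 × 10^-3 ps = 682
Sum: 6.37 + 5.78 + 682 = 694.15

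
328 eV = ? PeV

(no prefix) = 1e0, peta = 1e15; factor is 1e-15.
328 × 1e-15 = 0.000000000000328

0.000000000000328 PeV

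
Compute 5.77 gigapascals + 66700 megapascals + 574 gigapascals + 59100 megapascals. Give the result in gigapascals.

705.57 gigapascals

In gigapascals:
  5.77 gigapascals → 5.77
  66700 megapascals = 66700 × 10⁻³ gigapascals = 66.7
  574 gigapascals → 574
  59100 megapascals = 59100 × 10⁻³ gigapascals = 59.1
Sum: 5.77 + 66.7 + 574 + 59.1 = 705.57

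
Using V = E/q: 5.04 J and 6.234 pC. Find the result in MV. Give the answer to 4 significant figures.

(5.04) / (6.234 × 10^-12) = 0.80847 × 10^12 V

808500 MV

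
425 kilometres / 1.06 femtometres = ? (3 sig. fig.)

(425 × 10³) / (1.06 × 10⁻¹⁵) = 400.9 × 10¹⁸

401000000000000000000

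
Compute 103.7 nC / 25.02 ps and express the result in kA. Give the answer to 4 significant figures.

(103.7 × 10^-9) / (25.02 × 10^-12) = 4.14468 × 10^3 A

4.145 kA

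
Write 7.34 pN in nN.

0.00734 nN

pico = 10⁻¹², nano = 10⁻⁹; factor is 10⁻³.
7.34 × 10⁻³ = 0.00734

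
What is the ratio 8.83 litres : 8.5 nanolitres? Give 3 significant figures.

(8.83) / (8.5 × 10^-9) = 1.039 × 10^9

1040000000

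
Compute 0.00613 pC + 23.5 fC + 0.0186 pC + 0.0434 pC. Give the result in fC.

In fC:
  0.00613 pC = 0.00613 × 10³ fC = 6.13
  23.5 fC → 23.5
  0.0186 pC = 0.0186 × 10³ fC = 18.6
  0.0434 pC = 0.0434 × 10³ fC = 43.4
Sum: 6.13 + 23.5 + 18.6 + 43.4 = 91.63

91.63 fC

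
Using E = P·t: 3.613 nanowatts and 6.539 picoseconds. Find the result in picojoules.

0.000000023625407 picojoules

3.613 × 10⁻⁹ × 6.539 × 10⁻¹² = 23.625407 × 10⁻²¹ J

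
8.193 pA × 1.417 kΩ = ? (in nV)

11.609481 nV

8.193 × 10⁻¹² × 1.417 × 10³ = 11.609481 × 10⁻⁹ V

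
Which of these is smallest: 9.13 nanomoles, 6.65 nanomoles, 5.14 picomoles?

9.13 nanomoles = 0.00000000913 moles
6.65 nanomoles = 0.00000000665 moles
5.14 picomoles = 0.00000000000514 moles

5.14 picomoles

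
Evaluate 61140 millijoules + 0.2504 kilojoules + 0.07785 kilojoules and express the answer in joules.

In joules:
  61140 millijoules = 61140 × 10^-3 joules = 61.14
  0.2504 kilojoules = 0.2504 × 10^3 joules = 250.4
  0.07785 kilojoules = 0.07785 × 10^3 joules = 77.85
Sum: 61.14 + 250.4 + 77.85 = 389.39

389.39 joules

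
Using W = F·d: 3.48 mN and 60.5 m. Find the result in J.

3.48e-3 × 60.5 = 210.54e-3 J

0.21054 J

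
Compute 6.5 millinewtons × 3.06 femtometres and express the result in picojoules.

0.00001989 picojoules

6.5 × 10⁻³ × 3.06 × 10⁻¹⁵ = 19.89 × 10⁻¹⁸ J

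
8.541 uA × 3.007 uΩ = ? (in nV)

0.025682787 nV

8.541e-6 × 3.007e-6 = 25.682787e-12 V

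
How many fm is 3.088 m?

(no prefix) = 10⁰, femto = 10⁻¹⁵; factor is 10¹⁵.
3.088 × 10¹⁵ = 3088000000000000

3088000000000000 fm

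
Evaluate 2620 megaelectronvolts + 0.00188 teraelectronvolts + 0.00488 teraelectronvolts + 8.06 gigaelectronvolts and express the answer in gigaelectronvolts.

In gigaelectronvolts:
  2620 megaelectronvolts = 2620 × 10^-3 gigaelectronvolts = 2.62
  0.00188 teraelectronvolts = 0.00188 × 10^3 gigaelectronvolts = 1.88
  0.00488 teraelectronvolts = 0.00488 × 10^3 gigaelectronvolts = 4.88
  8.06 gigaelectronvolts → 8.06
Sum: 2.62 + 1.88 + 4.88 + 8.06 = 17.44

17.44 gigaelectronvolts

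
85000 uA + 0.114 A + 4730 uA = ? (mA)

In mA:
  85000 uA = 85000e-3 mA = 85
  0.114 A = 0.114e3 mA = 114
  4730 uA = 4730e-3 mA = 4.73
Sum: 85 + 114 + 4.73 = 203.73

203.73 mA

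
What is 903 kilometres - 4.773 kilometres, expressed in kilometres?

In kilometres:
  903 kilometres → 903
  4.773 kilometres → 4.773
Difference: 903 - 4.773 = 898.227

898.227 kilometres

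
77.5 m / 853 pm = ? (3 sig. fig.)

(77.5) / (853 × 10^-12) = 0.09086 × 10^12

90900000000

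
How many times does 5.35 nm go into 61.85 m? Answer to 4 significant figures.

(61.85) / (5.35 × 10⁻⁹) = 11.561 × 10⁹

11560000000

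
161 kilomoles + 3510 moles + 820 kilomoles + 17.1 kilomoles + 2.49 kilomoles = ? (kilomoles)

In kilomoles:
  161 kilomoles → 161
  3510 moles = 3510 × 10⁻³ kilomoles = 3.51
  820 kilomoles → 820
  17.1 kilomoles → 17.1
  2.49 kilomoles → 2.49
Sum: 161 + 3.51 + 820 + 17.1 + 2.49 = 1004.1

1004.1 kilomoles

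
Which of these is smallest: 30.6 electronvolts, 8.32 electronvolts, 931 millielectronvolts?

931 millielectronvolts

30.6 electronvolts = 30.6 electronvolts
8.32 electronvolts = 8.32 electronvolts
931 millielectronvolts = 0.931 electronvolts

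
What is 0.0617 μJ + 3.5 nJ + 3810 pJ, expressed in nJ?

In nJ:
  0.0617 μJ = 0.0617 × 10³ nJ = 61.7
  3.5 nJ → 3.5
  3810 pJ = 3810 × 10⁻³ nJ = 3.81
Sum: 61.7 + 3.5 + 3.81 = 69.01

69.01 nJ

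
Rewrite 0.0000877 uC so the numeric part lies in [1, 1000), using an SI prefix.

= 87.7 × 10⁻¹² C; 10⁻¹² is pico.

87.7 pC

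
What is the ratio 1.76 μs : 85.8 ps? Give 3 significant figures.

20500

(1.76e-6) / (85.8e-12) = 0.02051e6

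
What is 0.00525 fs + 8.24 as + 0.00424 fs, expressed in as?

In as:
  0.00525 fs = 0.00525 × 10^3 as = 5.25
  8.24 as → 8.24
  0.00424 fs = 0.00424 × 10^3 as = 4.24
Sum: 5.25 + 8.24 + 4.24 = 17.73

17.73 as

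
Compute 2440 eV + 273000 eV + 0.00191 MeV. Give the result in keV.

In keV:
  2440 eV = 2440 × 10⁻³ keV = 2.44
  273000 eV = 273000 × 10⁻³ keV = 273
  0.00191 MeV = 0.00191 × 10³ keV = 1.91
Sum: 2.44 + 273 + 1.91 = 277.35

277.35 keV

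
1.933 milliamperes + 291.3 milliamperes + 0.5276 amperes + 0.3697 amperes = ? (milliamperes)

1190.533 milliamperes

In milliamperes:
  1.933 milliamperes → 1.933
  291.3 milliamperes → 291.3
  0.5276 amperes = 0.5276e3 milliamperes = 527.6
  0.3697 amperes = 0.3697e3 milliamperes = 369.7
Sum: 1.933 + 291.3 + 527.6 + 369.7 = 1190.533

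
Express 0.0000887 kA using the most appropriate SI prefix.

= 88.7 × 10^-3 A; 10^-3 is milli.

88.7 mA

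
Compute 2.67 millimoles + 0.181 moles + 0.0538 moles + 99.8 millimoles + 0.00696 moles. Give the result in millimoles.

344.23 millimoles

In millimoles:
  2.67 millimoles → 2.67
  0.181 moles = 0.181e3 millimoles = 181
  0.0538 moles = 0.0538e3 millimoles = 53.8
  99.8 millimoles → 99.8
  0.00696 moles = 0.00696e3 millimoles = 6.96
Sum: 2.67 + 181 + 53.8 + 99.8 + 6.96 = 344.23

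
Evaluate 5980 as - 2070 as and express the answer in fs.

3.91 fs

In fs:
  5980 as = 5980 × 10^-3 fs = 5.98
  2070 as = 2070 × 10^-3 fs = 2.07
Difference: 5.98 - 2.07 = 3.91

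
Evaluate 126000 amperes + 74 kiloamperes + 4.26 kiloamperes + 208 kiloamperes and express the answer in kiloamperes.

In kiloamperes:
  126000 amperes = 126000 × 10⁻³ kiloamperes = 126
  74 kiloamperes → 74
  4.26 kiloamperes → 4.26
  208 kiloamperes → 208
Sum: 126 + 74 + 4.26 + 208 = 412.26

412.26 kiloamperes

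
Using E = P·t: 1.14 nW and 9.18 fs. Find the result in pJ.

1.14 × 10⁻⁹ × 9.18 × 10⁻¹⁵ = 10.4652 × 10⁻²⁴ J

0.0000000000104652 pJ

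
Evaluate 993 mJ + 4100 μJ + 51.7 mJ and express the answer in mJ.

1048.8 mJ

In mJ:
  993 mJ → 993
  4100 μJ = 4100 × 10⁻³ mJ = 4.1
  51.7 mJ → 51.7
Sum: 993 + 4.1 + 51.7 = 1048.8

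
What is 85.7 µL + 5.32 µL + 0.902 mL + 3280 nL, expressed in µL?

In µL:
  85.7 µL → 85.7
  5.32 µL → 5.32
  0.902 mL = 0.902 × 10^3 µL = 902
  3280 nL = 3280 × 10^-3 µL = 3.28
Sum: 85.7 + 5.32 + 902 + 3.28 = 996.3

996.3 µL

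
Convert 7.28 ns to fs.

nano = 1e-9, femto = 1e-15; factor is 1e6.
7.28 × 1e6 = 7280000

7280000 fs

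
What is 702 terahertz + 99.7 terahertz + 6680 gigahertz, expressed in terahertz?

808.38 terahertz

In terahertz:
  702 terahertz → 702
  99.7 terahertz → 99.7
  6680 gigahertz = 6680 × 10^-3 terahertz = 6.68
Sum: 702 + 99.7 + 6.68 = 808.38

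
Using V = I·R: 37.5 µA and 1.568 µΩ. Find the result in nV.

37.5e-6 × 1.568e-6 = 58.8e-12 V

0.0588 nV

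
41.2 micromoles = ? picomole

41200000 picomoles

micro = 1e-6, pico = 1e-12; factor is 1e6.
41.2 × 1e6 = 41200000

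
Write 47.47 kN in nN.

47470000000000 nN

kilo = 10^3, nano = 10^-9; factor is 10^12.
47.47 × 10^12 = 47470000000000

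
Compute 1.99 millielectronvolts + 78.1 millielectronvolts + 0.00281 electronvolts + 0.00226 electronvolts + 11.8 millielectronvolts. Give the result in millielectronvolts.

96.96 millielectronvolts

In millielectronvolts:
  1.99 millielectronvolts → 1.99
  78.1 millielectronvolts → 78.1
  0.00281 electronvolts = 0.00281e3 millielectronvolts = 2.81
  0.00226 electronvolts = 0.00226e3 millielectronvolts = 2.26
  11.8 millielectronvolts → 11.8
Sum: 1.99 + 78.1 + 2.81 + 2.26 + 11.8 = 96.96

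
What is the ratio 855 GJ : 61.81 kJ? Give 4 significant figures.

13830000

(855 × 10⁹) / (61.81 × 10³) = 13.833 × 10⁶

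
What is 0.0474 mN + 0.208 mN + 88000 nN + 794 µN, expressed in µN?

In µN:
  0.0474 mN = 0.0474 × 10^3 µN = 47.4
  0.208 mN = 0.208 × 10^3 µN = 208
  88000 nN = 88000 × 10^-3 µN = 88
  794 µN → 794
Sum: 47.4 + 208 + 88 + 794 = 1137.4

1137.4 µN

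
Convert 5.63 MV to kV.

5630 kV

mega = 10^6, kilo = 10^3; factor is 10^3.
5.63 × 10^3 = 5630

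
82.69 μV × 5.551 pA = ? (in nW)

82.69e-6 × 5.551e-12 = 459.01219e-18 W

0.00000045901219 nW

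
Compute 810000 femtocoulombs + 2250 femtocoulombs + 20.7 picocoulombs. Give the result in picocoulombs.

In picocoulombs:
  810000 femtocoulombs = 810000e-3 picocoulombs = 810
  2250 femtocoulombs = 2250e-3 picocoulombs = 2.25
  20.7 picocoulombs → 20.7
Sum: 810 + 2.25 + 20.7 = 832.95

832.95 picocoulombs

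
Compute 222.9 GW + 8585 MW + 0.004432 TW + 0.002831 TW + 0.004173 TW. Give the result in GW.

In GW:
  222.9 GW → 222.9
  8585 MW = 8585 × 10⁻³ GW = 8.585
  0.004432 TW = 0.004432 × 10³ GW = 4.432
  0.002831 TW = 0.002831 × 10³ GW = 2.831
  0.004173 TW = 0.004173 × 10³ GW = 4.173
Sum: 222.9 + 8.585 + 4.432 + 2.831 + 4.173 = 242.921

242.921 GW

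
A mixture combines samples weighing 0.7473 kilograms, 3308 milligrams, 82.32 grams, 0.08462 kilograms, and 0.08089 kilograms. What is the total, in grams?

In grams:
  0.7473 kilograms = 0.7473 × 10³ grams = 747.3
  3308 milligrams = 3308 × 10⁻³ grams = 3.308
  82.32 grams → 82.32
  0.08462 kilograms = 0.08462 × 10³ grams = 84.62
  0.08089 kilograms = 0.08089 × 10³ grams = 80.89
Sum: 747.3 + 3.308 + 82.32 + 84.62 + 80.89 = 998.438

998.438 grams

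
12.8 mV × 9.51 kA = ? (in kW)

0.121728 kW

12.8e-3 × 9.51e3 = 121.728 W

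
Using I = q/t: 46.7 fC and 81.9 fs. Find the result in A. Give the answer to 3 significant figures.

0.570 A

(46.7e-15) / (81.9e-15) = 0.57021 A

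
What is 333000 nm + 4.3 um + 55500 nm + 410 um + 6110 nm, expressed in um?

In um:
  333000 nm = 333000 × 10⁻³ um = 333
  4.3 um → 4.3
  55500 nm = 55500 × 10⁻³ um = 55.5
  410 um → 410
  6110 nm = 6110 × 10⁻³ um = 6.11
Sum: 333 + 4.3 + 55.5 + 410 + 6.11 = 808.91

808.91 um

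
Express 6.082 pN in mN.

pico = 1e-12, milli = 1e-3; factor is 1e-9.
6.082 × 1e-9 = 0.000000006082

0.000000006082 mN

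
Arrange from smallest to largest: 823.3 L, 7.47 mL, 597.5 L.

823.3 L = 823.3 L
7.47 mL = 0.00747 L
597.5 L = 597.5 L

7.47 mL < 597.5 L < 823.3 L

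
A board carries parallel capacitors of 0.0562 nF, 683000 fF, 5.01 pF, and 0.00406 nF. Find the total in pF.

In pF:
  0.0562 nF = 0.0562 × 10³ pF = 56.2
  683000 fF = 683000 × 10⁻³ pF = 683
  5.01 pF → 5.01
  0.00406 nF = 0.00406 × 10³ pF = 4.06
Sum: 56.2 + 683 + 5.01 + 4.06 = 748.27

748.27 pF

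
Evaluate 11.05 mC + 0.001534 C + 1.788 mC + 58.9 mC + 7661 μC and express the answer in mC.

80.933 mC

In mC:
  11.05 mC → 11.05
  0.001534 C = 0.001534 × 10³ mC = 1.534
  1.788 mC → 1.788
  58.9 mC → 58.9
  7661 μC = 7661 × 10⁻³ mC = 7.661
Sum: 11.05 + 1.534 + 1.788 + 58.9 + 7.661 = 80.933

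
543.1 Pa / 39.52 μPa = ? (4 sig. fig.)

13740000

(543.1) / (39.52e-6) = 13.742e6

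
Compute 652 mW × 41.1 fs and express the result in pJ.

652 × 10⁻³ × 41.1 × 10⁻¹⁵ = 26797.2 × 10⁻¹⁸ J

0.0267972 pJ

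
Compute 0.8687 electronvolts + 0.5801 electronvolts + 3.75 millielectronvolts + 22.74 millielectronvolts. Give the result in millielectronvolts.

In millielectronvolts:
  0.8687 electronvolts = 0.8687 × 10³ millielectronvolts = 868.7
  0.5801 electronvolts = 0.5801 × 10³ millielectronvolts = 580.1
  3.75 millielectronvolts → 3.75
  22.74 millielectronvolts → 22.74
Sum: 868.7 + 580.1 + 3.75 + 22.74 = 1475.29

1475.29 millielectronvolts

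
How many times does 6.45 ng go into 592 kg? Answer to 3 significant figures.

(592 × 10³) / (6.45 × 10⁻⁹) = 91.78 × 10¹²

91800000000000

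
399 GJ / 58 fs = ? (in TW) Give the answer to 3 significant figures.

6880000000000 TW

(399e9) / (58e-15) = 6.8793e24 W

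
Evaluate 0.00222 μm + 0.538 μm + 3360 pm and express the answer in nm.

In nm:
  0.00222 μm = 0.00222 × 10^3 nm = 2.22
  0.538 μm = 0.538 × 10^3 nm = 538
  3360 pm = 3360 × 10^-3 nm = 3.36
Sum: 2.22 + 538 + 3.36 = 543.58

543.58 nm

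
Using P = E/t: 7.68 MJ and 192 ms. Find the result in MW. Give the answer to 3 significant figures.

(7.68 × 10⁶) / (192 × 10⁻³) = 0.04 × 10⁹ W

40.0 MW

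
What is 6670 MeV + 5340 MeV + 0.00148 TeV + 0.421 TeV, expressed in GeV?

434.49 GeV

In GeV:
  6670 MeV = 6670e-3 GeV = 6.67
  5340 MeV = 5340e-3 GeV = 5.34
  0.00148 TeV = 0.00148e3 GeV = 1.48
  0.421 TeV = 0.421e3 GeV = 421
Sum: 6.67 + 5.34 + 1.48 + 421 = 434.49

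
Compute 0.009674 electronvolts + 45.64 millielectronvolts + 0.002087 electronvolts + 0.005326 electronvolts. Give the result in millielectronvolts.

In millielectronvolts:
  0.009674 electronvolts = 0.009674 × 10^3 millielectronvolts = 9.674
  45.64 millielectronvolts → 45.64
  0.002087 electronvolts = 0.002087 × 10^3 millielectronvolts = 2.087
  0.005326 electronvolts = 0.005326 × 10^3 millielectronvolts = 5.326
Sum: 9.674 + 45.64 + 2.087 + 5.326 = 62.727

62.727 millielectronvolts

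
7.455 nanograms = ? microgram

0.007455 micrograms

nano = 1e-9, micro = 1e-6; factor is 1e-3.
7.455 × 1e-3 = 0.007455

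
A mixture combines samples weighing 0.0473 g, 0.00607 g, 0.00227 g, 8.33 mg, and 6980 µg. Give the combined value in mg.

70.95 mg

In mg:
  0.0473 g = 0.0473 × 10^3 mg = 47.3
  0.00607 g = 0.00607 × 10^3 mg = 6.07
  0.00227 g = 0.00227 × 10^3 mg = 2.27
  8.33 mg → 8.33
  6980 µg = 6980 × 10^-3 mg = 6.98
Sum: 47.3 + 6.07 + 2.27 + 8.33 + 6.98 = 70.95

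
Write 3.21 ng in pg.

nano = 10⁻⁹, pico = 10⁻¹²; factor is 10³.
3.21 × 10³ = 3210

3210 pg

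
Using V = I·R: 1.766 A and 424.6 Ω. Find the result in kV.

1.766 × 424.6 = 749.8436 V

0.7498436 kV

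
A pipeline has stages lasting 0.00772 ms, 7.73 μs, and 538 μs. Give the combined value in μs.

In μs:
  0.00772 ms = 0.00772 × 10^3 μs = 7.72
  7.73 μs → 7.73
  538 μs → 538
Sum: 7.72 + 7.73 + 538 = 553.45

553.45 μs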